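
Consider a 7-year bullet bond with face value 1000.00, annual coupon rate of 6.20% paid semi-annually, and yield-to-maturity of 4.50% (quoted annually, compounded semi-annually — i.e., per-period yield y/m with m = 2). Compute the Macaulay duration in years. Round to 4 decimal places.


Answer: Macaulay duration = 5.8511 years

Derivation:
Coupon per period c = face * coupon_rate / m = 31.000000
Periods per year m = 2; per-period yield y/m = 0.022500
Number of cashflows N = 14
Cashflows (t years, CF_t, discount factor 1/(1+y/m)^(m*t), PV):
  t = 0.5000: CF_t = 31.000000, DF = 0.977995, PV = 30.317848
  t = 1.0000: CF_t = 31.000000, DF = 0.956474, PV = 29.650707
  t = 1.5000: CF_t = 31.000000, DF = 0.935427, PV = 28.998247
  t = 2.0000: CF_t = 31.000000, DF = 0.914843, PV = 28.360144
  t = 2.5000: CF_t = 31.000000, DF = 0.894712, PV = 27.736082
  t = 3.0000: CF_t = 31.000000, DF = 0.875024, PV = 27.125752
  t = 3.5000: CF_t = 31.000000, DF = 0.855769, PV = 26.528853
  t = 4.0000: CF_t = 31.000000, DF = 0.836938, PV = 25.945089
  t = 4.5000: CF_t = 31.000000, DF = 0.818522, PV = 25.374170
  t = 5.0000: CF_t = 31.000000, DF = 0.800510, PV = 24.815814
  t = 5.5000: CF_t = 31.000000, DF = 0.782895, PV = 24.269745
  t = 6.0000: CF_t = 31.000000, DF = 0.765667, PV = 23.735692
  t = 6.5000: CF_t = 31.000000, DF = 0.748819, PV = 23.213390
  t = 7.0000: CF_t = 1031.000000, DF = 0.732341, PV = 755.043950
Price P = sum_t PV_t = 1101.115484
Macaulay numerator sum_t t * PV_t:
  t * PV_t at t = 0.5000: 15.158924
  t * PV_t at t = 1.0000: 29.650707
  t * PV_t at t = 1.5000: 43.497370
  t * PV_t at t = 2.0000: 56.720287
  t * PV_t at t = 2.5000: 69.340205
  t * PV_t at t = 3.0000: 81.377257
  t * PV_t at t = 3.5000: 92.850986
  t * PV_t at t = 4.0000: 103.780355
  t * PV_t at t = 4.5000: 114.183765
  t * PV_t at t = 5.0000: 124.079070
  t * PV_t at t = 5.5000: 133.483597
  t * PV_t at t = 6.0000: 142.414151
  t * PV_t at t = 6.5000: 150.887038
  t * PV_t at t = 7.0000: 5285.307647
Macaulay duration D = (sum_t t * PV_t) / P = 6442.731360 / 1101.115484 = 5.851095


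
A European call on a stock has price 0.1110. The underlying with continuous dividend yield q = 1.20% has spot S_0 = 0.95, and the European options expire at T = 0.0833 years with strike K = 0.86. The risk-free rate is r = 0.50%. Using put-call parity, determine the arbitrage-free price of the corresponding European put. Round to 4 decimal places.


Answer: Put price = 0.0216

Derivation:
Put-call parity: C - P = S_0 * exp(-qT) - K * exp(-rT).
S_0 * exp(-qT) = 0.9500 * 0.99900090 = 0.94905085
K * exp(-rT) = 0.8600 * 0.99958359 = 0.85964188
P = C - S*exp(-qT) + K*exp(-rT)
P = 0.1110 - 0.94905085 + 0.85964188 = 0.0216


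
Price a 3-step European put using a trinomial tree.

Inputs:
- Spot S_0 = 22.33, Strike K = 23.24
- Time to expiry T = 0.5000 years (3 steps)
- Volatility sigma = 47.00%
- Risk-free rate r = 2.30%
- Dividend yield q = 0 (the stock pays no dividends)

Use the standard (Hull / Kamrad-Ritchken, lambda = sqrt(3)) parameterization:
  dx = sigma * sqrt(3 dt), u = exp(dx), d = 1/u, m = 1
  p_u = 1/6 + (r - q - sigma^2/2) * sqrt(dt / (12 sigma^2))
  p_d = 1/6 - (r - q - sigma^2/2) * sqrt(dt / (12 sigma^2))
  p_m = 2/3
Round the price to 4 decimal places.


dt = T/N = 0.166667; dx = sigma*sqrt(3*dt) = 0.332340
u = exp(dx) = 1.394227; d = 1/u = 0.717243
p_u = 0.144739, p_m = 0.666667, p_d = 0.188594
Discount per step: exp(-r*dt) = 0.996174
Stock lattice S(k, j) with j the centered position index:
  k=0: S(0,+0) = 22.3300
  k=1: S(1,-1) = 16.0160; S(1,+0) = 22.3300; S(1,+1) = 31.1331
  k=2: S(2,-2) = 11.4874; S(2,-1) = 16.0160; S(2,+0) = 22.3300; S(2,+1) = 31.1331; S(2,+2) = 43.4066
  k=3: S(3,-3) = 8.2393; S(3,-2) = 11.4874; S(3,-1) = 16.0160; S(3,+0) = 22.3300; S(3,+1) = 31.1331; S(3,+2) = 43.4066; S(3,+3) = 60.5187
Terminal payoffs V(N, j) = max(K - S_T, 0):
  V(3,-3) = 15.000740; V(3,-2) = 11.752601; V(3,-1) = 7.223957; V(3,+0) = 0.910000; V(3,+1) = 0.000000; V(3,+2) = 0.000000; V(3,+3) = 0.000000
Backward induction: V(k, j) = exp(-r*dt) * [p_u * V(k+1, j+1) + p_m * V(k+1, j) + p_d * V(k+1, j-1)]
  V(2,-2) = exp(-r*dt) * [p_u*7.223957 + p_m*11.752601 + p_d*15.000740] = 11.664910
  V(2,-1) = exp(-r*dt) * [p_u*0.910000 + p_m*7.223957 + p_d*11.752601] = 7.136750
  V(2,+0) = exp(-r*dt) * [p_u*0.000000 + p_m*0.910000 + p_d*7.223957] = 1.961532
  V(2,+1) = exp(-r*dt) * [p_u*0.000000 + p_m*0.000000 + p_d*0.910000] = 0.170964
  V(2,+2) = exp(-r*dt) * [p_u*0.000000 + p_m*0.000000 + p_d*0.000000] = 0.000000
  V(1,-1) = exp(-r*dt) * [p_u*1.961532 + p_m*7.136750 + p_d*11.664910] = 7.213974
  V(1,+0) = exp(-r*dt) * [p_u*0.170964 + p_m*1.961532 + p_d*7.136750] = 2.668137
  V(1,+1) = exp(-r*dt) * [p_u*0.000000 + p_m*0.170964 + p_d*1.961532] = 0.482059
  V(0,+0) = exp(-r*dt) * [p_u*0.482059 + p_m*2.668137 + p_d*7.213974] = 3.196769

Answer: Price = V(0,0) = 3.1968


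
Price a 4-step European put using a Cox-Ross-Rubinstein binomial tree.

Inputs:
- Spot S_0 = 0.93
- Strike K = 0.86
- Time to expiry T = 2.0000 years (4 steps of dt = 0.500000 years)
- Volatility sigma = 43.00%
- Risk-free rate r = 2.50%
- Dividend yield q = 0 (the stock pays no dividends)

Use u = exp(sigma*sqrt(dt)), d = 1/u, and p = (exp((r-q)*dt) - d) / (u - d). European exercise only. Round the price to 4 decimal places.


Answer: Price = V(0,0) = 0.1552

Derivation:
dt = T/N = 0.500000
u = exp(sigma*sqrt(dt)) = 1.355345; d = 1/u = 0.737820
p = (exp((r-q)*dt) - d) / (u - d) = 0.444935
Discount per step: exp(-r*dt) = 0.987578
Stock lattice S(k, i) with i counting down-moves:
  k=0: S(0,0) = 0.9300
  k=1: S(1,0) = 1.2605; S(1,1) = 0.6862
  k=2: S(2,0) = 1.7084; S(2,1) = 0.9300; S(2,2) = 0.5063
  k=3: S(3,0) = 2.3154; S(3,1) = 1.2605; S(3,2) = 0.6862; S(3,3) = 0.3735
  k=4: S(4,0) = 3.1382; S(4,1) = 1.7084; S(4,2) = 0.9300; S(4,3) = 0.5063; S(4,4) = 0.2756
Terminal payoffs V(N, i) = max(K - S_T, 0):
  V(4,0) = 0.000000; V(4,1) = 0.000000; V(4,2) = 0.000000; V(4,3) = 0.353729; V(4,4) = 0.584397
Backward induction: V(k, i) = exp(-r*dt) * [p * V(k+1, i) + (1-p) * V(k+1, i+1)].
  V(3,0) = exp(-r*dt) * [p*0.000000 + (1-p)*0.000000] = 0.000000
  V(3,1) = exp(-r*dt) * [p*0.000000 + (1-p)*0.000000] = 0.000000
  V(3,2) = exp(-r*dt) * [p*0.000000 + (1-p)*0.353729] = 0.193903
  V(3,3) = exp(-r*dt) * [p*0.353729 + (1-p)*0.584397] = 0.475780
  V(2,0) = exp(-r*dt) * [p*0.000000 + (1-p)*0.000000] = 0.000000
  V(2,1) = exp(-r*dt) * [p*0.000000 + (1-p)*0.193903] = 0.106292
  V(2,2) = exp(-r*dt) * [p*0.193903 + (1-p)*0.475780] = 0.346011
  V(1,0) = exp(-r*dt) * [p*0.000000 + (1-p)*0.106292] = 0.058266
  V(1,1) = exp(-r*dt) * [p*0.106292 + (1-p)*0.346011] = 0.236378
  V(0,0) = exp(-r*dt) * [p*0.058266 + (1-p)*0.236378] = 0.155178


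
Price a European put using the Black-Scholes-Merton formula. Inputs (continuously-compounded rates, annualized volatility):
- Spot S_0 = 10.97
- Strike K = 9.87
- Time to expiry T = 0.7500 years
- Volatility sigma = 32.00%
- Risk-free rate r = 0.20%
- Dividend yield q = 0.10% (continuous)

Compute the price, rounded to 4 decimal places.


Answer: Price = 0.6767

Derivation:
d1 = (ln(S/K) + (r - q + 0.5*sigma^2) * T) / (sigma * sqrt(T)) = 0.52255403
d2 = d1 - sigma * sqrt(T) = 0.24542590
exp(-rT) = 0.99850112; exp(-qT) = 0.99925028
P = K * exp(-rT) * N(-d2) - S_0 * exp(-qT) * N(-d1)
N(-d1) = 0.30064232; N(-d2) = 0.40306334
P = 9.8700 * 0.99850112 * 0.40306334 - 10.9700 * 0.99925028 * 0.30064232 = 0.6767


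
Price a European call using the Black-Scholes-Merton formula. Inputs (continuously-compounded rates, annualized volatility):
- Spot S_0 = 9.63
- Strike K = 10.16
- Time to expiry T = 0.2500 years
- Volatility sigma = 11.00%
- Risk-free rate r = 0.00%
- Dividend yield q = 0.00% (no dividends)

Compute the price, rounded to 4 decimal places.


d1 = (ln(S/K) + (r - q + 0.5*sigma^2) * T) / (sigma * sqrt(T)) = -0.94659484
d2 = d1 - sigma * sqrt(T) = -1.00159484
exp(-rT) = 1.00000000; exp(-qT) = 1.00000000
C = S_0 * exp(-qT) * N(d1) - K * exp(-rT) * N(d2)
N(d1) = 0.17192264; N(d2) = 0.15826966
C = 9.6300 * 1.00000000 * 0.17192264 - 10.1600 * 1.00000000 * 0.15826966 = 0.0476

Answer: Price = 0.0476


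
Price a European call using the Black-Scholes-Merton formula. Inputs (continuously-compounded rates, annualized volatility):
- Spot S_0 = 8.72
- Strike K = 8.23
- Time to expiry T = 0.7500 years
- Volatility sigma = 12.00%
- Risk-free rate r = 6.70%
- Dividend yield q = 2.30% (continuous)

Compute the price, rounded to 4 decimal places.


d1 = (ln(S/K) + (r - q + 0.5*sigma^2) * T) / (sigma * sqrt(T)) = 0.92600462
d2 = d1 - sigma * sqrt(T) = 0.82208157
exp(-rT) = 0.95099165; exp(-qT) = 0.98289793
C = S_0 * exp(-qT) * N(d1) - K * exp(-rT) * N(d2)
N(d1) = 0.82277821; N(d2) = 0.79448476
C = 8.7200 * 0.98289793 * 0.82277821 - 8.2300 * 0.95099165 * 0.79448476 = 0.8338

Answer: Price = 0.8338


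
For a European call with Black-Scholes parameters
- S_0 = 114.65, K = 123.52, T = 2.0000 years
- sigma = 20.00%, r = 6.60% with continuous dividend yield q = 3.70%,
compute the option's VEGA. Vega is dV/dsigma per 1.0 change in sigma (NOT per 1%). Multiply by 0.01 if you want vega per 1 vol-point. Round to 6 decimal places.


d1 = 0.0830175995; d2 = -0.1998251130
phi(d1) = 0.3975699068; exp(-qT) = 0.9286716938; exp(-rT) = 0.8763409951
Vega = S * exp(-qT) * phi(d1) * sqrt(T) = 114.6500 * 0.9286716938 * 0.3975699068 * 1.4142135624 = 59.863867

Answer: Vega = 59.863867


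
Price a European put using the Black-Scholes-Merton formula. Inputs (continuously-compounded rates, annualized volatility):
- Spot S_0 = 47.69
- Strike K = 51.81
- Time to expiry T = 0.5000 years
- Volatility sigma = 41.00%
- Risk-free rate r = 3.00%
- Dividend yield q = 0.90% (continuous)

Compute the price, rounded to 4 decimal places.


Answer: Price = 7.6331

Derivation:
d1 = (ln(S/K) + (r - q + 0.5*sigma^2) * T) / (sigma * sqrt(T)) = -0.10463955
d2 = d1 - sigma * sqrt(T) = -0.39455333
exp(-rT) = 0.98511194; exp(-qT) = 0.99551011
P = K * exp(-rT) * N(-d2) - S_0 * exp(-qT) * N(-d1)
N(-d1) = 0.54166909; N(-d2) = 0.65341372
P = 51.8100 * 0.98511194 * 0.65341372 - 47.6900 * 0.99551011 * 0.54166909 = 7.6331


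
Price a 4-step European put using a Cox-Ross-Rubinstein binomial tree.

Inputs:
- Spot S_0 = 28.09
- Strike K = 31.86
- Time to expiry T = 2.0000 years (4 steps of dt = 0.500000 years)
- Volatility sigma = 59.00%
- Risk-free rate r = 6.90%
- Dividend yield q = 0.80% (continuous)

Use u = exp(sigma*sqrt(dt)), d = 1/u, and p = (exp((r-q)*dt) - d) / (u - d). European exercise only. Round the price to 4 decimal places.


Answer: Price = V(0,0) = 8.9798

Derivation:
dt = T/N = 0.500000
u = exp(sigma*sqrt(dt)) = 1.517695; d = 1/u = 0.658894
p = (exp((r-q)*dt) - d) / (u - d) = 0.433250
Discount per step: exp(-r*dt) = 0.966088
Stock lattice S(k, i) with i counting down-moves:
  k=0: S(0,0) = 28.0900
  k=1: S(1,0) = 42.6321; S(1,1) = 18.5083
  k=2: S(2,0) = 64.7025; S(2,1) = 28.0900; S(2,2) = 12.1950
  k=3: S(3,0) = 98.1987; S(3,1) = 42.6321; S(3,2) = 18.5083; S(3,3) = 8.0352
  k=4: S(4,0) = 149.0357; S(4,1) = 64.7025; S(4,2) = 28.0900; S(4,3) = 12.1950; S(4,4) = 5.2944
Terminal payoffs V(N, i) = max(K - S_T, 0):
  V(4,0) = 0.000000; V(4,1) = 0.000000; V(4,2) = 3.770000; V(4,3) = 19.664980; V(4,4) = 26.565642
Backward induction: V(k, i) = exp(-r*dt) * [p * V(k+1, i) + (1-p) * V(k+1, i+1)].
  V(3,0) = exp(-r*dt) * [p*0.000000 + (1-p)*0.000000] = 0.000000
  V(3,1) = exp(-r*dt) * [p*0.000000 + (1-p)*3.770000] = 2.064189
  V(3,2) = exp(-r*dt) * [p*3.770000 + (1-p)*19.664980] = 12.345135
  V(3,3) = exp(-r*dt) * [p*19.664980 + (1-p)*26.565642] = 22.776429
  V(2,0) = exp(-r*dt) * [p*0.000000 + (1-p)*2.064189] = 1.130206
  V(2,1) = exp(-r*dt) * [p*2.064189 + (1-p)*12.345135] = 7.623317
  V(2,2) = exp(-r*dt) * [p*12.345135 + (1-p)*22.776429] = 17.637939
  V(1,0) = exp(-r*dt) * [p*1.130206 + (1-p)*7.623317] = 4.647053
  V(1,1) = exp(-r*dt) * [p*7.623317 + (1-p)*17.637939] = 12.848106
  V(0,0) = exp(-r*dt) * [p*4.647053 + (1-p)*12.848106] = 8.979788


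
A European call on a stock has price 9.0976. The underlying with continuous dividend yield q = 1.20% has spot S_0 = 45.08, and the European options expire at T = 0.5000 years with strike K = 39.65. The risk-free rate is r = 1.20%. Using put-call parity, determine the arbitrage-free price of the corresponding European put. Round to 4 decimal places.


Answer: Put price = 3.7001

Derivation:
Put-call parity: C - P = S_0 * exp(-qT) - K * exp(-rT).
S_0 * exp(-qT) = 45.0800 * 0.99401796 = 44.81032982
K * exp(-rT) = 39.6500 * 0.99401796 = 39.41281227
P = C - S*exp(-qT) + K*exp(-rT)
P = 9.0976 - 44.81032982 + 39.41281227 = 3.7001


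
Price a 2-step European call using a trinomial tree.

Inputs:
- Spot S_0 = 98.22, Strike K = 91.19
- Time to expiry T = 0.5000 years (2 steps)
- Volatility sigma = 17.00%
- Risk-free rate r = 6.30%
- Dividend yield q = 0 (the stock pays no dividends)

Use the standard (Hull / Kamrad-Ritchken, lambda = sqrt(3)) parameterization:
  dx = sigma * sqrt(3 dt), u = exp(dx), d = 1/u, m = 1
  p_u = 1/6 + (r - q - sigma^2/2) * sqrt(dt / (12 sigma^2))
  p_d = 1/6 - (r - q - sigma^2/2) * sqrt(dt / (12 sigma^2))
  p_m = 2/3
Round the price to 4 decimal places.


Answer: Price = V(0,0) = 11.1581

Derivation:
dt = T/N = 0.250000; dx = sigma*sqrt(3*dt) = 0.147224
u = exp(dx) = 1.158614; d = 1/u = 0.863100
p_u = 0.207888, p_m = 0.666667, p_d = 0.125446
Discount per step: exp(-r*dt) = 0.984373
Stock lattice S(k, j) with j the centered position index:
  k=0: S(0,+0) = 98.2200
  k=1: S(1,-1) = 84.7737; S(1,+0) = 98.2200; S(1,+1) = 113.7991
  k=2: S(2,-2) = 73.1682; S(2,-1) = 84.7737; S(2,+0) = 98.2200; S(2,+1) = 113.7991; S(2,+2) = 131.8492
Terminal payoffs V(N, j) = max(S_T - K, 0):
  V(2,-2) = 0.000000; V(2,-1) = 0.000000; V(2,+0) = 7.030000; V(2,+1) = 22.609051; V(2,+2) = 40.659154
Backward induction: V(k, j) = exp(-r*dt) * [p_u * V(k+1, j+1) + p_m * V(k+1, j) + p_d * V(k+1, j-1)]
  V(1,-1) = exp(-r*dt) * [p_u*7.030000 + p_m*0.000000 + p_d*0.000000] = 1.438614
  V(1,+0) = exp(-r*dt) * [p_u*22.609051 + p_m*7.030000 + p_d*0.000000] = 9.240128
  V(1,+1) = exp(-r*dt) * [p_u*40.659154 + p_m*22.609051 + p_d*7.030000] = 24.025723
  V(0,+0) = exp(-r*dt) * [p_u*24.025723 + p_m*9.240128 + p_d*1.438614] = 11.158076


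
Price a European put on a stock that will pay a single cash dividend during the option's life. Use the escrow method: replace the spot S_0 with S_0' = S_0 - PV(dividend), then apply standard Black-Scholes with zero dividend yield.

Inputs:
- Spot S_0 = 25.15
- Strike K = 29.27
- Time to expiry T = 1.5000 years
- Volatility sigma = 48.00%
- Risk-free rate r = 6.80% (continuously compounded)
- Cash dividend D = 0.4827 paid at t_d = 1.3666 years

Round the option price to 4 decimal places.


Answer: Price = 6.8103

Derivation:
PV(D) = D * exp(-r * t_d) = 0.4827 * 0.91125838 = 0.43986442
S_0' = S_0 - PV(D) = 25.1500 - 0.43986442 = 24.71013558
d1 = (ln(S_0'/K) + (r + sigma^2/2)*T) / (sigma*sqrt(T)) = 0.17937478
d2 = d1 - sigma*sqrt(T) = -0.40850275
exp(-rT) = 0.90302955
N(-d1) = 0.42882172; N(-d2) = 0.65854770
P = K * exp(-rT) * N(-d2) - S_0' * N(-d1) = 29.2700 * 0.90302955 * 0.65854770 - 24.71013558 * 0.42882172 = 6.8103


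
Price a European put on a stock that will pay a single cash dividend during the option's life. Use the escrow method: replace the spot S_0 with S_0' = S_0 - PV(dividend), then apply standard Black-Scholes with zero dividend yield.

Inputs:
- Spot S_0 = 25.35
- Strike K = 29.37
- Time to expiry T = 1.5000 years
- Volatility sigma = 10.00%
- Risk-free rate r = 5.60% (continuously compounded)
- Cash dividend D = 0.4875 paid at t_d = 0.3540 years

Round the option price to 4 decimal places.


PV(D) = D * exp(-r * t_d) = 0.4875 * 0.98037120 = 0.47793096
S_0' = S_0 - PV(D) = 25.3500 - 0.47793096 = 24.87206904
d1 = (ln(S_0'/K) + (r + sigma^2/2)*T) / (sigma*sqrt(T)) = -0.61015399
d2 = d1 - sigma*sqrt(T) = -0.73262847
exp(-rT) = 0.91943126
N(-d1) = 0.72912010; N(-d2) = 0.76810747
P = K * exp(-rT) * N(-d2) - S_0' * N(-d1) = 29.3700 * 0.91943126 * 0.76810747 - 24.87206904 * 0.72912010 = 2.6070

Answer: Price = 2.6070


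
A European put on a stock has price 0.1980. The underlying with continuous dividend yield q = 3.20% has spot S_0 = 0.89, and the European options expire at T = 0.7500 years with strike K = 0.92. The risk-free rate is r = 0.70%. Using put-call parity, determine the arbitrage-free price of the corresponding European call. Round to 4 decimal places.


Answer: Call price = 0.1517

Derivation:
Put-call parity: C - P = S_0 * exp(-qT) - K * exp(-rT).
S_0 * exp(-qT) = 0.8900 * 0.97628571 = 0.86889428
K * exp(-rT) = 0.9200 * 0.99476376 = 0.91518266
C = P + S*exp(-qT) - K*exp(-rT)
C = 0.1980 + 0.86889428 - 0.91518266 = 0.1517


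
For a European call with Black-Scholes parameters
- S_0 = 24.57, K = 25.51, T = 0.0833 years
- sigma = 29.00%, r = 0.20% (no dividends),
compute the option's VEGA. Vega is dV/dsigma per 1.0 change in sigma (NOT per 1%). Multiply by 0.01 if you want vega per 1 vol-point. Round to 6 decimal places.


d1 = -0.4047236255; d2 = -0.4884226697
phi(d1) = 0.3675708684; exp(-qT) = 1.0000000000; exp(-rT) = 0.9998334139
Vega = S * exp(-qT) * phi(d1) * sqrt(T) = 24.5700 * 1.0000000000 * 0.3675708684 * 0.2886173938 = 2.606566

Answer: Vega = 2.606566


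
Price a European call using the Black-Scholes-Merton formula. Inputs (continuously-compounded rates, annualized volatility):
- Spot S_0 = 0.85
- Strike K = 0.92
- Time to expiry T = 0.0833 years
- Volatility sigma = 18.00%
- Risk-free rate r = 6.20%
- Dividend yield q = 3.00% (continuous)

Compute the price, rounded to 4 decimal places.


d1 = (ln(S/K) + (r - q + 0.5*sigma^2) * T) / (sigma * sqrt(T)) = -1.44601781
d2 = d1 - sigma * sqrt(T) = -1.49796894
exp(-rT) = 0.99484871; exp(-qT) = 0.99750412
C = S_0 * exp(-qT) * N(d1) - K * exp(-rT) * N(d2)
N(d1) = 0.07408610; N(d2) = 0.06707066
C = 0.8500 * 0.99750412 * 0.07408610 - 0.9200 * 0.99484871 * 0.06707066 = 0.0014

Answer: Price = 0.0014


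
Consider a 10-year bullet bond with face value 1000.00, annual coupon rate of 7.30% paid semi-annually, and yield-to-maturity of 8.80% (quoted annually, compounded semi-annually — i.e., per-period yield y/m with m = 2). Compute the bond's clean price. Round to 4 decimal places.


Answer: Price = 901.5896

Derivation:
Coupon per period c = face * coupon_rate / m = 36.500000
Periods per year m = 2; per-period yield y/m = 0.044000
Number of cashflows N = 20
Cashflows (t years, CF_t, discount factor 1/(1+y/m)^(m*t), PV):
  t = 0.5000: CF_t = 36.500000, DF = 0.957854, PV = 34.961686
  t = 1.0000: CF_t = 36.500000, DF = 0.917485, PV = 33.488205
  t = 1.5000: CF_t = 36.500000, DF = 0.878817, PV = 32.076825
  t = 2.0000: CF_t = 36.500000, DF = 0.841779, PV = 30.724928
  t = 2.5000: CF_t = 36.500000, DF = 0.806302, PV = 29.430007
  t = 3.0000: CF_t = 36.500000, DF = 0.772320, PV = 28.189662
  t = 3.5000: CF_t = 36.500000, DF = 0.739770, PV = 27.001592
  t = 4.0000: CF_t = 36.500000, DF = 0.708592, PV = 25.863594
  t = 4.5000: CF_t = 36.500000, DF = 0.678728, PV = 24.773558
  t = 5.0000: CF_t = 36.500000, DF = 0.650122, PV = 23.729461
  t = 5.5000: CF_t = 36.500000, DF = 0.622722, PV = 22.729369
  t = 6.0000: CF_t = 36.500000, DF = 0.596477, PV = 21.771426
  t = 6.5000: CF_t = 36.500000, DF = 0.571339, PV = 20.853857
  t = 7.0000: CF_t = 36.500000, DF = 0.547259, PV = 19.974958
  t = 7.5000: CF_t = 36.500000, DF = 0.524195, PV = 19.133102
  t = 8.0000: CF_t = 36.500000, DF = 0.502102, PV = 18.326726
  t = 8.5000: CF_t = 36.500000, DF = 0.480941, PV = 17.554335
  t = 9.0000: CF_t = 36.500000, DF = 0.460671, PV = 16.814497
  t = 9.5000: CF_t = 36.500000, DF = 0.441256, PV = 16.105840
  t = 10.0000: CF_t = 1036.500000, DF = 0.422659, PV = 438.085958
Price P = sum_t PV_t = 901.589587


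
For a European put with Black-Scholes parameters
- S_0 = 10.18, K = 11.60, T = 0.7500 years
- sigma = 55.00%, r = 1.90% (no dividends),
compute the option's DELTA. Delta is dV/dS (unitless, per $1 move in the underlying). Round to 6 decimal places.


Answer: Delta = -0.502423

Derivation:
d1 = -0.0060728577; d2 = -0.4823868298
phi(d1) = 0.3989349241; exp(-qT) = 1.0000000000; exp(-rT) = 0.9858510507
N(-d1) = 0.5024227048
Delta = -exp(-qT) * N(-d1) = -1.0000000000 * 0.5024227048 = -0.502423


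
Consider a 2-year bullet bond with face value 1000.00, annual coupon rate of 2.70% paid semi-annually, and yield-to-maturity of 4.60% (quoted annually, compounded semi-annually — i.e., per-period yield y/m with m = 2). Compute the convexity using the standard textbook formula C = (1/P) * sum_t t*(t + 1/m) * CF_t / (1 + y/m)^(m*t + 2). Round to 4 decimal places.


Answer: Convexity = 4.6491

Derivation:
Coupon per period c = face * coupon_rate / m = 13.500000
Periods per year m = 2; per-period yield y/m = 0.023000
Number of cashflows N = 4
Cashflows (t years, CF_t, discount factor 1/(1+y/m)^(m*t), PV):
  t = 0.5000: CF_t = 13.500000, DF = 0.977517, PV = 13.196481
  t = 1.0000: CF_t = 13.500000, DF = 0.955540, PV = 12.899786
  t = 1.5000: CF_t = 13.500000, DF = 0.934056, PV = 12.609761
  t = 2.0000: CF_t = 1013.500000, DF = 0.913056, PV = 925.382363
Price P = sum_t PV_t = 964.088392
Convexity numerator sum_t t*(t + 1/m) * CF_t / (1+y/m)^(m*t + 2):
  t = 0.5000: term = 6.304881
  t = 1.0000: term = 18.489386
  t = 1.5000: term = 36.147382
  t = 2.0000: term = 4421.197900
Convexity = (1/P) * sum = 4482.139550 / 964.088392 = 4.649096


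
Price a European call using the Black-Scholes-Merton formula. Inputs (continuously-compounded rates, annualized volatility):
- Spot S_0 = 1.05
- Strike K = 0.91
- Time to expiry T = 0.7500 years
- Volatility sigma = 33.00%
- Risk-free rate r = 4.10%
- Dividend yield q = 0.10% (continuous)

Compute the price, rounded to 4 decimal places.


Answer: Price = 0.2125

Derivation:
d1 = (ln(S/K) + (r - q + 0.5*sigma^2) * T) / (sigma * sqrt(T)) = 0.74859006
d2 = d1 - sigma * sqrt(T) = 0.46280168
exp(-rT) = 0.96971797; exp(-qT) = 0.99925028
C = S_0 * exp(-qT) * N(d1) - K * exp(-rT) * N(d2)
N(d1) = 0.77294784; N(d2) = 0.67824674
C = 1.0500 * 0.99925028 * 0.77294784 - 0.9100 * 0.96971797 * 0.67824674 = 0.2125


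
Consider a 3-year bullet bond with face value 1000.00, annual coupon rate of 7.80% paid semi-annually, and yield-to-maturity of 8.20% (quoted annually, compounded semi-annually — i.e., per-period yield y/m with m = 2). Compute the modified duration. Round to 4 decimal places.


Coupon per period c = face * coupon_rate / m = 39.000000
Periods per year m = 2; per-period yield y/m = 0.041000
Number of cashflows N = 6
Cashflows (t years, CF_t, discount factor 1/(1+y/m)^(m*t), PV):
  t = 0.5000: CF_t = 39.000000, DF = 0.960615, PV = 37.463977
  t = 1.0000: CF_t = 39.000000, DF = 0.922781, PV = 35.988450
  t = 1.5000: CF_t = 39.000000, DF = 0.886437, PV = 34.571038
  t = 2.0000: CF_t = 39.000000, DF = 0.851524, PV = 33.209450
  t = 2.5000: CF_t = 39.000000, DF = 0.817987, PV = 31.901489
  t = 3.0000: CF_t = 1039.000000, DF = 0.785770, PV = 816.415367
Price P = sum_t PV_t = 989.549772
First compute Macaulay numerator sum_t t * PV_t:
  t * PV_t at t = 0.5000: 18.731988
  t * PV_t at t = 1.0000: 35.988450
  t * PV_t at t = 1.5000: 51.856557
  t * PV_t at t = 2.0000: 66.418901
  t * PV_t at t = 2.5000: 79.753723
  t * PV_t at t = 3.0000: 2449.246100
Macaulay duration D = 2701.995720 / 989.549772 = 2.730530
Modified duration = D / (1 + y/m) = 2.730530 / (1 + 0.041000) = 2.622988

Answer: Modified duration = 2.6230


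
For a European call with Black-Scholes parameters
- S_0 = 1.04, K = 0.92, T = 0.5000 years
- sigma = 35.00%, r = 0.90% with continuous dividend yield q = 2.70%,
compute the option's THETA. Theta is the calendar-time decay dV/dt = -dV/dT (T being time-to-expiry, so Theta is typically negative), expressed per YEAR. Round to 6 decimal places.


d1 = 0.5827663856; d2 = 0.3352790122
phi(d1) = 0.3366380830; exp(-qT) = 0.9865907163; exp(-rT) = 0.9955101098
Theta = -S*exp(-qT)*phi(d1)*sigma/(2*sqrt(T)) - r*K*exp(-rT)*N(d2) + q*S*exp(-qT)*N(d1)
N(d1) = 0.7199747117; N(d2) = 0.6312926879; sqrt(T) = 0.7071067812
Term 1 = -1.0400 * 0.9865907163 * 0.3366380830 * 0.3500 / (2 * 0.7071067812) = -0.0854843582
Term 2 = -0.0090 * 0.9200 * 0.9955101098 * 0.6312926879 = -0.0052036343
Term 3 = 0.0270 * 1.0400 * 0.9865907163 * 0.7199747117 = 0.0199457959
Theta = -0.0854843582 + (-0.0052036343) + (0.0199457959) = -0.070742

Answer: Theta = -0.070742


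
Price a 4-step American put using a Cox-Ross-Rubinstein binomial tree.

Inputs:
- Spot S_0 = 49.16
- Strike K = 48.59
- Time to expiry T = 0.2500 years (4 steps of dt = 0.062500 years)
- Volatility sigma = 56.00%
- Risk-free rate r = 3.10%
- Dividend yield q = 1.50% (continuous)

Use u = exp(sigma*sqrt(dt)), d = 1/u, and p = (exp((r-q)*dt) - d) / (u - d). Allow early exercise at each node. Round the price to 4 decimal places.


dt = T/N = 0.062500
u = exp(sigma*sqrt(dt)) = 1.150274; d = 1/u = 0.869358
p = (exp((r-q)*dt) - d) / (u - d) = 0.468619
Discount per step: exp(-r*dt) = 0.998064
Stock lattice S(k, i) with i counting down-moves:
  k=0: S(0,0) = 49.1600
  k=1: S(1,0) = 56.5475; S(1,1) = 42.7377
  k=2: S(2,0) = 65.0451; S(2,1) = 49.1600; S(2,2) = 37.1543
  k=3: S(3,0) = 74.8196; S(3,1) = 56.5475; S(3,2) = 42.7377; S(3,3) = 32.3004
  k=4: S(4,0) = 86.0631; S(4,1) = 65.0451; S(4,2) = 49.1600; S(4,3) = 37.1543; S(4,4) = 28.0806
Terminal payoffs V(N, i) = max(K - S_T, 0):
  V(4,0) = 0.000000; V(4,1) = 0.000000; V(4,2) = 0.000000; V(4,3) = 11.435671; V(4,4) = 20.509362
Backward induction: V(k, i) = exp(-r*dt) * [p * V(k+1, i) + (1-p) * V(k+1, i+1)]; then take max(V_cont, immediate exercise) for American.
  V(3,0) = exp(-r*dt) * [p*0.000000 + (1-p)*0.000000] = 0.000000; exercise = 0.000000; V(3,0) = max -> 0.000000
  V(3,1) = exp(-r*dt) * [p*0.000000 + (1-p)*0.000000] = 0.000000; exercise = 0.000000; V(3,1) = max -> 0.000000
  V(3,2) = exp(-r*dt) * [p*0.000000 + (1-p)*11.435671] = 6.064941; exercise = 5.852349; V(3,2) = max -> 6.064941
  V(3,3) = exp(-r*dt) * [p*11.435671 + (1-p)*20.509362] = 16.225794; exercise = 16.289578; V(3,3) = max -> 16.289578
  V(2,0) = exp(-r*dt) * [p*0.000000 + (1-p)*0.000000] = 0.000000; exercise = 0.000000; V(2,0) = max -> 0.000000
  V(2,1) = exp(-r*dt) * [p*0.000000 + (1-p)*6.064941] = 3.216558; exercise = 0.000000; V(2,1) = max -> 3.216558
  V(2,2) = exp(-r*dt) * [p*6.064941 + (1-p)*16.289578] = 11.475867; exercise = 11.435671; V(2,2) = max -> 11.475867
  V(1,0) = exp(-r*dt) * [p*0.000000 + (1-p)*3.216558] = 1.705911; exercise = 0.000000; V(1,0) = max -> 1.705911
  V(1,1) = exp(-r*dt) * [p*3.216558 + (1-p)*11.475867] = 7.590680; exercise = 5.852349; V(1,1) = max -> 7.590680
  V(0,0) = exp(-r*dt) * [p*1.705911 + (1-p)*7.590680] = 4.823613; exercise = 0.000000; V(0,0) = max -> 4.823613

Answer: Price = V(0,0) = 4.8236


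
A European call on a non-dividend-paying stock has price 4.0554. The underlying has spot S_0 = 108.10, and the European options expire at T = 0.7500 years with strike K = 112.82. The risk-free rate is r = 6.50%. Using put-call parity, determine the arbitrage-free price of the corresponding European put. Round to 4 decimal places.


Put-call parity: C - P = S_0 * exp(-qT) - K * exp(-rT).
S_0 * exp(-qT) = 108.1000 * 1.00000000 = 108.10000000
K * exp(-rT) = 112.8200 * 0.95241920 = 107.45193468
P = C - S*exp(-qT) + K*exp(-rT)
P = 4.0554 - 108.10000000 + 107.45193468 = 3.4073

Answer: Put price = 3.4073


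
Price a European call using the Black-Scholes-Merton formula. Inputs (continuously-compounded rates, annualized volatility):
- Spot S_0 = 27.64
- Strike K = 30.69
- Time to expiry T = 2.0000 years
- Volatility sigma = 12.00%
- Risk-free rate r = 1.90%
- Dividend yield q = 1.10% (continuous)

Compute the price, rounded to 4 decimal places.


Answer: Price = 0.9142

Derivation:
d1 = (ln(S/K) + (r - q + 0.5*sigma^2) * T) / (sigma * sqrt(T)) = -0.43765708
d2 = d1 - sigma * sqrt(T) = -0.60736271
exp(-rT) = 0.96271294; exp(-qT) = 0.97824024
C = S_0 * exp(-qT) * N(d1) - K * exp(-rT) * N(d2)
N(d1) = 0.33081744; N(d2) = 0.27180512
C = 27.6400 * 0.97824024 * 0.33081744 - 30.6900 * 0.96271294 * 0.27180512 = 0.9142


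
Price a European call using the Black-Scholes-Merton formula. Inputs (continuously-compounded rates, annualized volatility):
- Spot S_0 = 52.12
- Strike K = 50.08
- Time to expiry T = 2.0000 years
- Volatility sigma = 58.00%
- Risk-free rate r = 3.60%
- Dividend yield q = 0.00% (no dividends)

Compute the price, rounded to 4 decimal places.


d1 = (ln(S/K) + (r - q + 0.5*sigma^2) * T) / (sigma * sqrt(T)) = 0.54657772
d2 = d1 - sigma * sqrt(T) = -0.27366614
exp(-rT) = 0.93053090; exp(-qT) = 1.00000000
C = S_0 * exp(-qT) * N(d1) - K * exp(-rT) * N(d2)
N(d1) = 0.70766556; N(d2) = 0.39217060
C = 52.1200 * 1.00000000 * 0.70766556 - 50.0800 * 0.93053090 * 0.39217060 = 18.6080

Answer: Price = 18.6080


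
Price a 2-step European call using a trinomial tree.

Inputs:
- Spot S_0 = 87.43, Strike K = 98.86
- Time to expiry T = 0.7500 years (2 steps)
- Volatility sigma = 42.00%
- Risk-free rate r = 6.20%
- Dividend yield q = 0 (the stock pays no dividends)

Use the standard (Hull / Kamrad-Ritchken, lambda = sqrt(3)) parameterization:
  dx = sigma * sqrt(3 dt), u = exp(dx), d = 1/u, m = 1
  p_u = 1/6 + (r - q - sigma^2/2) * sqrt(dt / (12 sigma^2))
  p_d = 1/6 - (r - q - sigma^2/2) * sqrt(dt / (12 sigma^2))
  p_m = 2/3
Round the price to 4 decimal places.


dt = T/N = 0.375000; dx = sigma*sqrt(3*dt) = 0.445477
u = exp(dx) = 1.561235; d = 1/u = 0.640519
p_u = 0.155639, p_m = 0.666667, p_d = 0.177694
Discount per step: exp(-r*dt) = 0.977018
Stock lattice S(k, j) with j the centered position index:
  k=0: S(0,+0) = 87.4300
  k=1: S(1,-1) = 56.0005; S(1,+0) = 87.4300; S(1,+1) = 136.4988
  k=2: S(2,-2) = 35.8694; S(2,-1) = 56.0005; S(2,+0) = 87.4300; S(2,+1) = 136.4988; S(2,+2) = 213.1067
Terminal payoffs V(N, j) = max(S_T - K, 0):
  V(2,-2) = 0.000000; V(2,-1) = 0.000000; V(2,+0) = 0.000000; V(2,+1) = 37.638789; V(2,+2) = 114.246708
Backward induction: V(k, j) = exp(-r*dt) * [p_u * V(k+1, j+1) + p_m * V(k+1, j) + p_d * V(k+1, j-1)]
  V(1,-1) = exp(-r*dt) * [p_u*0.000000 + p_m*0.000000 + p_d*0.000000] = 0.000000
  V(1,+0) = exp(-r*dt) * [p_u*37.638789 + p_m*0.000000 + p_d*0.000000] = 5.723441
  V(1,+1) = exp(-r*dt) * [p_u*114.246708 + p_m*37.638789 + p_d*0.000000] = 41.888472
  V(0,+0) = exp(-r*dt) * [p_u*41.888472 + p_m*5.723441 + p_d*0.000000] = 10.097595

Answer: Price = V(0,0) = 10.0976


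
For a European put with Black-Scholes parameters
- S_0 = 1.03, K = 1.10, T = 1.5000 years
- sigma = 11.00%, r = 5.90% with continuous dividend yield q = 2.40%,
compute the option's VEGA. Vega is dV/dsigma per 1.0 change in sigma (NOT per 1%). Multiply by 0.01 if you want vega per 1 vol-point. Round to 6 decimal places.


d1 = -0.0309999818; d2 = -0.1657219177
phi(d1) = 0.3987506349; exp(-qT) = 0.9646402935; exp(-rT) = 0.9153031107
Vega = S * exp(-qT) * phi(d1) * sqrt(T) = 1.0300 * 0.9646402935 * 0.3987506349 * 1.2247448714 = 0.485232

Answer: Vega = 0.485232


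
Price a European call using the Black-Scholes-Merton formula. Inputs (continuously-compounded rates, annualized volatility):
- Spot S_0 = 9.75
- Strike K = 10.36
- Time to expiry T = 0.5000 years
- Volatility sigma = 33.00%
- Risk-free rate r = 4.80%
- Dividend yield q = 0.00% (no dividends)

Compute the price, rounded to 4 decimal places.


Answer: Price = 0.7517

Derivation:
d1 = (ln(S/K) + (r - q + 0.5*sigma^2) * T) / (sigma * sqrt(T)) = -0.04054058
d2 = d1 - sigma * sqrt(T) = -0.27388582
exp(-rT) = 0.97628571; exp(-qT) = 1.00000000
C = S_0 * exp(-qT) * N(d1) - K * exp(-rT) * N(d2)
N(d1) = 0.48383108; N(d2) = 0.39208618
C = 9.7500 * 1.00000000 * 0.48383108 - 10.3600 * 0.97628571 * 0.39208618 = 0.7517


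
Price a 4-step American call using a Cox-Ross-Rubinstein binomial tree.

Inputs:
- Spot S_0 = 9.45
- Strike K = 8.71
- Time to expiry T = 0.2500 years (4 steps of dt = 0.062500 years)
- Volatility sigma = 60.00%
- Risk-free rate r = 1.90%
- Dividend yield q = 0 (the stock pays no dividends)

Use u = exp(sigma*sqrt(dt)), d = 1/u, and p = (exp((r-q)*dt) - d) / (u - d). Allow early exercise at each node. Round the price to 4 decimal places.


Answer: Price = V(0,0) = 1.5473

Derivation:
dt = T/N = 0.062500
u = exp(sigma*sqrt(dt)) = 1.161834; d = 1/u = 0.860708
p = (exp((r-q)*dt) - d) / (u - d) = 0.466516
Discount per step: exp(-r*dt) = 0.998813
Stock lattice S(k, i) with i counting down-moves:
  k=0: S(0,0) = 9.4500
  k=1: S(1,0) = 10.9793; S(1,1) = 8.1337
  k=2: S(2,0) = 12.7562; S(2,1) = 9.4500; S(2,2) = 7.0007
  k=3: S(3,0) = 14.8206; S(3,1) = 10.9793; S(3,2) = 8.1337; S(3,3) = 6.0256
  k=4: S(4,0) = 17.2190; S(4,1) = 12.7562; S(4,2) = 9.4500; S(4,3) = 7.0007; S(4,4) = 5.1863
Terminal payoffs V(N, i) = max(S_T - K, 0):
  V(4,0) = 8.509023; V(4,1) = 4.046166; V(4,2) = 0.740000; V(4,3) = 0.000000; V(4,4) = 0.000000
Backward induction: V(k, i) = exp(-r*dt) * [p * V(k+1, i) + (1-p) * V(k+1, i+1)]; then take max(V_cont, immediate exercise) for American.
  V(3,0) = exp(-r*dt) * [p*8.509023 + (1-p)*4.046166] = 6.120887; exercise = 6.110550; V(3,0) = max -> 6.120887
  V(3,1) = exp(-r*dt) * [p*4.046166 + (1-p)*0.740000] = 2.279671; exercise = 2.269334; V(3,1) = max -> 2.279671
  V(3,2) = exp(-r*dt) * [p*0.740000 + (1-p)*0.000000] = 0.344812; exercise = 0.000000; V(3,2) = max -> 0.344812
  V(3,3) = exp(-r*dt) * [p*0.000000 + (1-p)*0.000000] = 0.000000; exercise = 0.000000; V(3,3) = max -> 0.000000
  V(2,0) = exp(-r*dt) * [p*6.120887 + (1-p)*2.279671] = 4.066827; exercise = 4.046166; V(2,0) = max -> 4.066827
  V(2,1) = exp(-r*dt) * [p*2.279671 + (1-p)*0.344812] = 1.245974; exercise = 0.740000; V(2,1) = max -> 1.245974
  V(2,2) = exp(-r*dt) * [p*0.344812 + (1-p)*0.000000] = 0.160669; exercise = 0.000000; V(2,2) = max -> 0.160669
  V(1,0) = exp(-r*dt) * [p*4.066827 + (1-p)*1.245974] = 2.558907; exercise = 2.269334; V(1,0) = max -> 2.558907
  V(1,1) = exp(-r*dt) * [p*1.245974 + (1-p)*0.160669] = 0.666190; exercise = 0.000000; V(1,1) = max -> 0.666190
  V(0,0) = exp(-r*dt) * [p*2.558907 + (1-p)*0.666190] = 1.547334; exercise = 0.740000; V(0,0) = max -> 1.547334


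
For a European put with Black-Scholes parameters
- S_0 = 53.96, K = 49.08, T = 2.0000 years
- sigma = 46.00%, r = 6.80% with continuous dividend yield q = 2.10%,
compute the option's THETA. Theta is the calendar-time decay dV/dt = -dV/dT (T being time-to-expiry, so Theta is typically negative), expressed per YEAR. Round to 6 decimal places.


d1 = 0.6154771352; d2 = -0.0350611035
phi(d1) = 0.3301049697; exp(-qT) = 0.9588697806; exp(-rT) = 0.8728426325
Theta = -S*exp(-qT)*phi(d1)*sigma/(2*sqrt(T)) + r*K*exp(-rT)*N(-d2) - q*S*exp(-qT)*N(-d1)
N(-d1) = 0.2691198324; N(-d2) = 0.5139844914; sqrt(T) = 1.4142135624
Term 1 = -53.9600 * 0.9588697806 * 0.3301049697 * 0.4600 / (2 * 1.4142135624) = -2.7777712177
Term 2 = 0.0680 * 49.0800 * 0.8728426325 * 0.5139844914 = 1.4972676190
Term 3 = -0.0210 * 53.9600 * 0.9588697806 * 0.2691198324 = -0.2924129291
Theta = -2.7777712177 + (1.4972676190) + (-0.2924129291) = -1.572917

Answer: Theta = -1.572917


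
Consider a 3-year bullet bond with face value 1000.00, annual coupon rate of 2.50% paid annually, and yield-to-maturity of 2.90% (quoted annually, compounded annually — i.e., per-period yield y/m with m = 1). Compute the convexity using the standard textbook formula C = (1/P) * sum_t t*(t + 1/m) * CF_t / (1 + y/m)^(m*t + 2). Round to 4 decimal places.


Answer: Convexity = 10.9657

Derivation:
Coupon per period c = face * coupon_rate / m = 25.000000
Periods per year m = 1; per-period yield y/m = 0.029000
Number of cashflows N = 3
Cashflows (t years, CF_t, discount factor 1/(1+y/m)^(m*t), PV):
  t = 1.0000: CF_t = 25.000000, DF = 0.971817, PV = 24.295432
  t = 2.0000: CF_t = 25.000000, DF = 0.944429, PV = 23.610722
  t = 3.0000: CF_t = 1025.000000, DF = 0.917812, PV = 940.757612
Price P = sum_t PV_t = 988.663766
Convexity numerator sum_t t*(t + 1/m) * CF_t / (1+y/m)^(m*t + 2):
  t = 1.0000: term = 45.890615
  t = 2.0000: term = 133.791881
  t = 3.0000: term = 10661.743686
Convexity = (1/P) * sum = 10841.426182 / 988.663766 = 10.965736


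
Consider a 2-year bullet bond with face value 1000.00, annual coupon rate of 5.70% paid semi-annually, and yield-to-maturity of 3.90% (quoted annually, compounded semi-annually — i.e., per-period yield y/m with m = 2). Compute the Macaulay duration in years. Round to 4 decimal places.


Coupon per period c = face * coupon_rate / m = 28.500000
Periods per year m = 2; per-period yield y/m = 0.019500
Number of cashflows N = 4
Cashflows (t years, CF_t, discount factor 1/(1+y/m)^(m*t), PV):
  t = 0.5000: CF_t = 28.500000, DF = 0.980873, PV = 27.954880
  t = 1.0000: CF_t = 28.500000, DF = 0.962112, PV = 27.420186
  t = 1.5000: CF_t = 28.500000, DF = 0.943709, PV = 26.895720
  t = 2.0000: CF_t = 1028.500000, DF = 0.925659, PV = 952.040394
Price P = sum_t PV_t = 1034.311180
Macaulay numerator sum_t t * PV_t:
  t * PV_t at t = 0.5000: 13.977440
  t * PV_t at t = 1.0000: 27.420186
  t * PV_t at t = 1.5000: 40.343580
  t * PV_t at t = 2.0000: 1904.080789
Macaulay duration D = (sum_t t * PV_t) / P = 1985.821994 / 1034.311180 = 1.919946

Answer: Macaulay duration = 1.9199 years


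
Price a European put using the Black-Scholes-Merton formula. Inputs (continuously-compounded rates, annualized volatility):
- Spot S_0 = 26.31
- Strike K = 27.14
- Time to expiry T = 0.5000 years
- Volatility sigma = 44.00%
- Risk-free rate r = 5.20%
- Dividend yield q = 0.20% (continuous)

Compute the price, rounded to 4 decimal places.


d1 = (ln(S/K) + (r - q + 0.5*sigma^2) * T) / (sigma * sqrt(T)) = 0.13608733
d2 = d1 - sigma * sqrt(T) = -0.17503965
exp(-rT) = 0.97433509; exp(-qT) = 0.99900050
P = K * exp(-rT) * N(-d2) - S_0 * exp(-qT) * N(-d1)
N(-d1) = 0.44587612; N(-d2) = 0.56947576
P = 27.1400 * 0.97433509 * 0.56947576 - 26.3100 * 0.99900050 * 0.44587612 = 3.3396

Answer: Price = 3.3396


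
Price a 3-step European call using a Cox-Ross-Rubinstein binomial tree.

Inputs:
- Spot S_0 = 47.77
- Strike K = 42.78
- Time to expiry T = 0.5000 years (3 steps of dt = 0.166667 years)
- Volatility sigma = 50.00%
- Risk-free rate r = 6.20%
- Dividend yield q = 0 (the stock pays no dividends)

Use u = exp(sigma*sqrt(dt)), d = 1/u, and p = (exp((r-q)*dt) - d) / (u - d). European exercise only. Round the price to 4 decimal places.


dt = T/N = 0.166667
u = exp(sigma*sqrt(dt)) = 1.226450; d = 1/u = 0.815361
p = (exp((r-q)*dt) - d) / (u - d) = 0.474412
Discount per step: exp(-r*dt) = 0.989720
Stock lattice S(k, i) with i counting down-moves:
  k=0: S(0,0) = 47.7700
  k=1: S(1,0) = 58.5875; S(1,1) = 38.9498
  k=2: S(2,0) = 71.8547; S(2,1) = 47.7700; S(2,2) = 31.7582
  k=3: S(3,0) = 88.1262; S(3,1) = 58.5875; S(3,2) = 38.9498; S(3,3) = 25.8944
Terminal payoffs V(N, i) = max(S_T - K, 0):
  V(3,0) = 45.346234; V(3,1) = 15.807536; V(3,2) = 0.000000; V(3,3) = 0.000000
Backward induction: V(k, i) = exp(-r*dt) * [p * V(k+1, i) + (1-p) * V(k+1, i+1)].
  V(2,0) = exp(-r*dt) * [p*45.346234 + (1-p)*15.807536] = 29.514491
  V(2,1) = exp(-r*dt) * [p*15.807536 + (1-p)*0.000000] = 7.422194
  V(2,2) = exp(-r*dt) * [p*0.000000 + (1-p)*0.000000] = 0.000000
  V(1,0) = exp(-r*dt) * [p*29.514491 + (1-p)*7.422194] = 17.719004
  V(1,1) = exp(-r*dt) * [p*7.422194 + (1-p)*0.000000] = 3.484981
  V(0,0) = exp(-r*dt) * [p*17.719004 + (1-p)*3.484981] = 10.132530

Answer: Price = V(0,0) = 10.1325


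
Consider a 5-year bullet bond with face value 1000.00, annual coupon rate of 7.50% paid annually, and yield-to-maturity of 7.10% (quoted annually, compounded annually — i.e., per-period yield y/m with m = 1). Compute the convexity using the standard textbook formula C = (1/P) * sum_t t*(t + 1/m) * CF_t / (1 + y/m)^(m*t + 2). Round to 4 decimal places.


Coupon per period c = face * coupon_rate / m = 75.000000
Periods per year m = 1; per-period yield y/m = 0.071000
Number of cashflows N = 5
Cashflows (t years, CF_t, discount factor 1/(1+y/m)^(m*t), PV):
  t = 1.0000: CF_t = 75.000000, DF = 0.933707, PV = 70.028011
  t = 2.0000: CF_t = 75.000000, DF = 0.871808, PV = 65.385631
  t = 3.0000: CF_t = 75.000000, DF = 0.814013, PV = 61.051010
  t = 4.0000: CF_t = 75.000000, DF = 0.760050, PV = 57.003744
  t = 5.0000: CF_t = 1075.000000, DF = 0.709664, PV = 762.888573
Price P = sum_t PV_t = 1016.356970
Convexity numerator sum_t t*(t + 1/m) * CF_t / (1+y/m)^(m*t + 2):
  t = 1.0000: term = 122.102019
  t = 2.0000: term = 342.022463
  t = 3.0000: term = 638.697410
  t = 4.0000: term = 993.926876
  t = 5.0000: term = 19952.780419
Convexity = (1/P) * sum = 22049.529187 / 1016.356970 = 21.694670

Answer: Convexity = 21.6947
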